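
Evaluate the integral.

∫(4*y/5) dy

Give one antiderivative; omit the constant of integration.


Answer: 2*y**2/5.


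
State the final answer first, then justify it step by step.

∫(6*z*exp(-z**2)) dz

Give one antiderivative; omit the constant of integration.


The answer is -3*exp(-z**2).
Step 1. Substitute u = z**2, turning ∫(6*z*exp(-z**2)) dz into ∫(3*exp(-u)) du: now ∫(3*exp(-u)) du.
Step 2. Evaluate the standard form: now -3*exp(-u).
Step 3. Substitute back u = z**2: now -3*exp(-z**2).
Answer: -3*exp(-z**2).


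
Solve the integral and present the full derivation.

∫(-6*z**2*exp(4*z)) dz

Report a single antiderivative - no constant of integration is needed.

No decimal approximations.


Step 1. Integrate ∫(-6*z**2*exp(4*z)) dz by parts with u = z**2, dv = (-6*exp(4*z)) dz, so v = -3*exp(4*z)/2: now -3*z**2*exp(4*z)/2 + ∫(3*z*exp(4*z)) dz.
Step 2. Integrate ∫(3*z*exp(4*z)) dz by parts with u = z, dv = (3*exp(4*z)) dz, so v = 3*exp(4*z)/4: now -3*z**2*exp(4*z)/2 + 3*z*exp(4*z)/4 + ∫(-3*exp(4*z)/4) dz.
Step 3. Evaluate the standard form: now -3*z**2*exp(4*z)/2 + 3*z*exp(4*z)/4 - 3*exp(4*z)/16.
Answer: -3*z**2*exp(4*z)/2 + 3*z*exp(4*z)/4 - 3*exp(4*z)/16.


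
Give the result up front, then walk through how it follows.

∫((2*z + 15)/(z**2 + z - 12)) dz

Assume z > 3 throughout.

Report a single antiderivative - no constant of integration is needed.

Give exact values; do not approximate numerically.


The answer is 3*log(z - 3) - log(z + 4).
Step 1. Decompose ∫((2*z + 15)/(z**2 + z - 12)) dz by partial fractions, (2*z + 15)/(z**2 + z - 12) = -1/(z + 4) + 3/(z - 3): now ∫(3/(z - 3)) dz + ∫(-1/(z + 4)) dz.
Step 2. Evaluate the standard form [assuming z > 3]: now 3*log(z - 3) + ∫(-1/(z + 4)) dz.
Step 3. Evaluate the standard form [assuming z > -4]: now 3*log(z - 3) - log(z + 4).
Answer: 3*log(z - 3) - log(z + 4).


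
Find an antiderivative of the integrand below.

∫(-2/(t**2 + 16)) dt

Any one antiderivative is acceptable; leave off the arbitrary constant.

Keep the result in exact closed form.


Answer: -atan(t/4)/2.


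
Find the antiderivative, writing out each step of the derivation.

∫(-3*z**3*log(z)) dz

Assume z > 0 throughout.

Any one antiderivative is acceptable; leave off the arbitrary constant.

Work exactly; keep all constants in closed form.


Step 1. Integrate ∫(-3*z**3*log(z)) dz by parts with u = log(z), dv = (-3*z**3) dz, so v = -3*z**4/4 [assuming z > 0]: now -3*z**4*log(z)/4 + ∫(3*z**3/4) dz.
Step 2. Evaluate the standard form: now -3*z**4*log(z)/4 + 3*z**4/16.
Answer: -3*z**4*log(z)/4 + 3*z**4/16.


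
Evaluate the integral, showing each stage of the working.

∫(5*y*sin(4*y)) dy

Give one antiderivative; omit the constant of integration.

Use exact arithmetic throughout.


Step 1. Integrate ∫(5*y*sin(4*y)) dy by parts with u = y, dv = (5*sin(4*y)) dy, so v = -5*cos(4*y)/4: now -5*y*cos(4*y)/4 + ∫(5*cos(4*y)/4) dy.
Step 2. Evaluate the standard form: now -5*y*cos(4*y)/4 + 5*sin(4*y)/16.
Answer: -5*y*cos(4*y)/4 + 5*sin(4*y)/16.


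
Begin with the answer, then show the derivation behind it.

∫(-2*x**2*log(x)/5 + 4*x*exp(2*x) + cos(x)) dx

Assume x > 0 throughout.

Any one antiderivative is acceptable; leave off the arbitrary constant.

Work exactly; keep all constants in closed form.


The answer is -2*x**3*log(x)/15 + 2*x**3/45 + 2*x*exp(2*x) - exp(2*x) + sin(x).
Step 1. Rewrite: now ∫(4*x*exp(2*x)) dx + ∫(-2*x**2*log(x)/5) dx + ∫(cos(x)) dx.
Step 2. Integrate ∫(-2*x**2*log(x)/5) dx by parts with u = log(x), dv = (-2*x**2/5) dx, so v = -2*x**3/15 [assuming x > 0]: now -2*x**3*log(x)/15 + ∫(2*x**2/15) dx + ∫(4*x*exp(2*x)) dx + ∫(cos(x)) dx.
Step 3. Evaluate the standard form: now -2*x**3*log(x)/15 + 2*x**3/45 + ∫(4*x*exp(2*x)) dx + ∫(cos(x)) dx.
Step 4. Integrate ∫(4*x*exp(2*x)) dx by parts with u = x, dv = (4*exp(2*x)) dx, so v = 2*exp(2*x): now -2*x**3*log(x)/15 + 2*x**3/45 + 2*x*exp(2*x) + ∫(-2*exp(2*x)) dx + ∫(cos(x)) dx.
Step 5. Evaluate the standard form: now -2*x**3*log(x)/15 + 2*x**3/45 + 2*x*exp(2*x) - exp(2*x) + ∫(cos(x)) dx.
Step 6. Evaluate the standard form: now -2*x**3*log(x)/15 + 2*x**3/45 + 2*x*exp(2*x) - exp(2*x) + sin(x).
Answer: -2*x**3*log(x)/15 + 2*x**3/45 + 2*x*exp(2*x) - exp(2*x) + sin(x).


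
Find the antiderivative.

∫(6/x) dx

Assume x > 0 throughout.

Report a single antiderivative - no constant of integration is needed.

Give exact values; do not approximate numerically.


Answer: 6*log(x).


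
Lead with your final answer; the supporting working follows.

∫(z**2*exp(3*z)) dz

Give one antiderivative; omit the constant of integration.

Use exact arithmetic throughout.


The answer is z**2*exp(3*z)/3 - 2*z*exp(3*z)/9 + 2*exp(3*z)/27.
Step 1. Integrate ∫(z**2*exp(3*z)) dz by parts with u = z**2, dv = (exp(3*z)) dz, so v = exp(3*z)/3: now z**2*exp(3*z)/3 + ∫(-2*z*exp(3*z)/3) dz.
Step 2. Integrate ∫(-2*z*exp(3*z)/3) dz by parts with u = z, dv = (-2*exp(3*z)/3) dz, so v = -2*exp(3*z)/9: now z**2*exp(3*z)/3 - 2*z*exp(3*z)/9 + ∫(2*exp(3*z)/9) dz.
Step 3. Evaluate the standard form: now z**2*exp(3*z)/3 - 2*z*exp(3*z)/9 + 2*exp(3*z)/27.
Answer: z**2*exp(3*z)/3 - 2*z*exp(3*z)/9 + 2*exp(3*z)/27.


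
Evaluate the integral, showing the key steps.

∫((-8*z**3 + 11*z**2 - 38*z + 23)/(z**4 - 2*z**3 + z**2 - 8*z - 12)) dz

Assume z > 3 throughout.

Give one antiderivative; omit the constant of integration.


Step 1. Decompose ∫((-8*z**3 + 11*z**2 - 38*z + 23)/(z**4 - 2*z**3 + z**2 - 8*z - 12)) dz by partial fractions, (-8*z**3 + 11*z**2 - 38*z + 23)/(z**4 - 2*z**3 + z**2 - 8*z - 12) = 3/(z**2 + 4) - 4/(z + 1) - 4/(z - 3): now ∫(-4/(z - 3)) dz + ∫(-4/(z + 1)) dz + ∫(3/(z**2 + 4)) dz.
Step 2. Evaluate the standard form [assuming z > 3]: now -4*log(z - 3) + ∫(-4/(z + 1)) dz + ∫(3/(z**2 + 4)) dz.
Step 3. Evaluate the standard form [assuming z > -1]: now -4*log(z - 3) - 4*log(z + 1) + ∫(3/(z**2 + 4)) dz.
Step 4. Evaluate the standard form: now -4*log(z - 3) - 4*log(z + 1) + 3*atan(z/2)/2.
Answer: -4*log(z - 3) - 4*log(z + 1) + 3*atan(z/2)/2.


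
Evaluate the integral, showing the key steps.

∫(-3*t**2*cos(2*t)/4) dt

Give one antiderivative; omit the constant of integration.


Step 1. Integrate ∫(-3*t**2*cos(2*t)/4) dt by parts with u = t**2, dv = (-3*cos(2*t)/4) dt, so v = -3*sin(2*t)/8: now -3*t**2*sin(2*t)/8 + ∫(3*t*sin(2*t)/4) dt.
Step 2. Integrate ∫(3*t*sin(2*t)/4) dt by parts with u = t, dv = (3*sin(2*t)/4) dt, so v = -3*cos(2*t)/8: now -3*t**2*sin(2*t)/8 - 3*t*cos(2*t)/8 + ∫(3*cos(2*t)/8) dt.
Step 3. Evaluate the standard form: now -3*t**2*sin(2*t)/8 - 3*t*cos(2*t)/8 + 3*sin(2*t)/16.
Answer: -3*t**2*sin(2*t)/8 - 3*t*cos(2*t)/8 + 3*sin(2*t)/16.


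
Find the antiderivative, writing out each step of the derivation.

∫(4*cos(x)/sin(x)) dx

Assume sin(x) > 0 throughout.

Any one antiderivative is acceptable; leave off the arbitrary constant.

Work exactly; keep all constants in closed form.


Step 1. Substitute u = sin(x), turning ∫(4*cos(x)/sin(x)) dx into ∫(4/u) du: now ∫(4/u) du.
Step 2. Evaluate the standard form [assuming u > 0]: now 4*log(u).
Step 3. Substitute back u = sin(x): now 4*log(sin(x)).
Answer: 4*log(sin(x)).


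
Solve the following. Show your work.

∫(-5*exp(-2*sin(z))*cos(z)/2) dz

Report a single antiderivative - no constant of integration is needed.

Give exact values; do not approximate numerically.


Step 1. Substitute u = sin(z), turning ∫(-5*exp(-2*sin(z))*cos(z)/2) dz into ∫(-5*exp(-2*u)/2) du: now ∫(-5*exp(-2*u)/2) du.
Step 2. Evaluate the standard form: now 5*exp(-2*u)/4.
Step 3. Substitute back u = sin(z): now 5*exp(-2*sin(z))/4.
Answer: 5*exp(-2*sin(z))/4.


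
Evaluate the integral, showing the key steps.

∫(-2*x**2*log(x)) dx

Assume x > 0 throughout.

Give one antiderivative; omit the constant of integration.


Step 1. Integrate ∫(-2*x**2*log(x)) dx by parts with u = log(x), dv = (-2*x**2) dx, so v = -2*x**3/3 [assuming x > 0]: now -2*x**3*log(x)/3 + ∫(2*x**2/3) dx.
Step 2. Evaluate the standard form: now -2*x**3*log(x)/3 + 2*x**3/9.
Answer: -2*x**3*log(x)/3 + 2*x**3/9.


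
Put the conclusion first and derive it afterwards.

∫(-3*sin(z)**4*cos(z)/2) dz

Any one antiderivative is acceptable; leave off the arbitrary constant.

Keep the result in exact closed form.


The answer is -3*sin(z)**5/10.
Step 1. Substitute u = sin(z), turning ∫(-3*sin(z)**4*cos(z)/2) dz into ∫(-3*u**4/2) du: now ∫(-3*u**4/2) du.
Step 2. Evaluate the standard form: now -3*u**5/10.
Step 3. Substitute back u = sin(z): now -3*sin(z)**5/10.
Answer: -3*sin(z)**5/10.


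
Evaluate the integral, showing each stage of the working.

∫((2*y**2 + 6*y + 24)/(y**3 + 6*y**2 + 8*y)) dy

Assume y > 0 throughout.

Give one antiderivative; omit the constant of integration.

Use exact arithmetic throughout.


Step 1. Decompose ∫((2*y**2 + 6*y + 24)/(y**3 + 6*y**2 + 8*y)) dy by partial fractions, (2*y**2 + 6*y + 24)/(y**3 + 6*y**2 + 8*y) = 4/(y + 4) - 5/(y + 2) + 3/y: now ∫(3/y) dy + ∫(-5/(y + 2)) dy + ∫(4/(y + 4)) dy.
Step 2. Evaluate the standard form [assuming y > -2]: now -5*log(y + 2) + ∫(3/y) dy + ∫(4/(y + 4)) dy.
Step 3. Evaluate the standard form [assuming y > -4]: now -5*log(y + 2) + 4*log(y + 4) + ∫(3/y) dy.
Step 4. Evaluate the standard form [assuming y > 0]: now 3*log(y) - 5*log(y + 2) + 4*log(y + 4).
Answer: 3*log(y) - 5*log(y + 2) + 4*log(y + 4).


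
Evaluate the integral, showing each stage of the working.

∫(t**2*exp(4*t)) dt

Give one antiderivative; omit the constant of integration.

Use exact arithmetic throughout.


Step 1. Integrate ∫(t**2*exp(4*t)) dt by parts with u = t**2, dv = (exp(4*t)) dt, so v = exp(4*t)/4: now t**2*exp(4*t)/4 + ∫(-t*exp(4*t)/2) dt.
Step 2. Integrate ∫(-t*exp(4*t)/2) dt by parts with u = t, dv = (-exp(4*t)/2) dt, so v = -exp(4*t)/8: now t**2*exp(4*t)/4 - t*exp(4*t)/8 + ∫(exp(4*t)/8) dt.
Step 3. Evaluate the standard form: now t**2*exp(4*t)/4 - t*exp(4*t)/8 + exp(4*t)/32.
Answer: t**2*exp(4*t)/4 - t*exp(4*t)/8 + exp(4*t)/32.


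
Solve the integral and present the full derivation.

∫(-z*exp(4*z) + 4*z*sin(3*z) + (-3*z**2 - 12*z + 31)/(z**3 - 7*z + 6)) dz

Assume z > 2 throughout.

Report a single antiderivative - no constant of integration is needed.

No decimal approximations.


Step 1. Rewrite: now ∫(-z*exp(4*z)) dz + ∫(4*z*sin(3*z)) dz + ∫((-3*z**2 - 12*z + 31)/(z**3 - 7*z + 6)) dz.
Step 2. Integrate ∫(4*z*sin(3*z)) dz by parts with u = z, dv = (4*sin(3*z)) dz, so v = -4*cos(3*z)/3: now -4*z*cos(3*z)/3 + ∫(-z*exp(4*z)) dz + ∫((-3*z**2 - 12*z + 31)/(z**3 - 7*z + 6)) dz + ∫(4*cos(3*z)/3) dz.
Step 3. Evaluate the standard form: now -4*z*cos(3*z)/3 + 4*sin(3*z)/9 + ∫(-z*exp(4*z)) dz + ∫((-3*z**2 - 12*z + 31)/(z**3 - 7*z + 6)) dz.
Step 4. Decompose ∫((-3*z**2 - 12*z + 31)/(z**3 - 7*z + 6)) dz by partial fractions, (-3*z**2 - 12*z + 31)/(z**3 - 7*z + 6) = 2/(z + 3) - 4/(z - 1) - 1/(z - 2): now -4*z*cos(3*z)/3 + 4*sin(3*z)/9 + ∫(-z*exp(4*z)) dz + ∫(-1/(z - 2)) dz + ∫(-4/(z - 1)) dz + ∫(2/(z + 3)) dz.
Step 5. Evaluate the standard form [assuming z > 1]: now -4*z*cos(3*z)/3 - 4*log(z - 1) + 4*sin(3*z)/9 + ∫(-z*exp(4*z)) dz + ∫(-1/(z - 2)) dz + ∫(2/(z + 3)) dz.
Step 6. Evaluate the standard form [assuming z > -3]: now -4*z*cos(3*z)/3 - 4*log(z - 1) + 2*log(z + 3) + 4*sin(3*z)/9 + ∫(-z*exp(4*z)) dz + ∫(-1/(z - 2)) dz.
Step 7. Evaluate the standard form [assuming z > 2]: now -4*z*cos(3*z)/3 - log(z - 2) - 4*log(z - 1) + 2*log(z + 3) + 4*sin(3*z)/9 + ∫(-z*exp(4*z)) dz.
Step 8. Integrate ∫(-z*exp(4*z)) dz by parts with u = z, dv = (-exp(4*z)) dz, so v = -exp(4*z)/4: now -z*exp(4*z)/4 - 4*z*cos(3*z)/3 - log(z - 2) - 4*log(z - 1) + 2*log(z + 3) + 4*sin(3*z)/9 + ∫(exp(4*z)/4) dz.
Step 9. Evaluate the standard form: now -z*exp(4*z)/4 - 4*z*cos(3*z)/3 + exp(4*z)/16 - log(z - 2) - 4*log(z - 1) + 2*log(z + 3) + 4*sin(3*z)/9.
Answer: -z*exp(4*z)/4 - 4*z*cos(3*z)/3 + exp(4*z)/16 - log(z - 2) - 4*log(z - 1) + 2*log(z + 3) + 4*sin(3*z)/9.


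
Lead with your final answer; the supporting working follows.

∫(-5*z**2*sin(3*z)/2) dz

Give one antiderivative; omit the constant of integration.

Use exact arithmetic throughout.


The answer is 5*z**2*cos(3*z)/6 - 5*z*sin(3*z)/9 - 5*cos(3*z)/27.
Step 1. Integrate ∫(-5*z**2*sin(3*z)/2) dz by parts with u = z**2, dv = (-5*sin(3*z)/2) dz, so v = 5*cos(3*z)/6: now 5*z**2*cos(3*z)/6 + ∫(-5*z*cos(3*z)/3) dz.
Step 2. Integrate ∫(-5*z*cos(3*z)/3) dz by parts with u = z, dv = (-5*cos(3*z)/3) dz, so v = -5*sin(3*z)/9: now 5*z**2*cos(3*z)/6 - 5*z*sin(3*z)/9 + ∫(5*sin(3*z)/9) dz.
Step 3. Evaluate the standard form: now 5*z**2*cos(3*z)/6 - 5*z*sin(3*z)/9 - 5*cos(3*z)/27.
Answer: 5*z**2*cos(3*z)/6 - 5*z*sin(3*z)/9 - 5*cos(3*z)/27.


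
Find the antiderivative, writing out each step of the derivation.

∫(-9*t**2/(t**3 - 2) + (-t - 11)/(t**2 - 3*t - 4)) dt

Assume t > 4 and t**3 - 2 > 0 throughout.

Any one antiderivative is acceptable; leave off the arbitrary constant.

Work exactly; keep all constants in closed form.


Step 1. Rewrite: now ∫(-9*t**2/(t**3 - 2)) dt + ∫((-t - 11)/(t**2 - 3*t - 4)) dt.
Step 2. Decompose ∫((-t - 11)/(t**2 - 3*t - 4)) dt by partial fractions, (-t - 11)/(t**2 - 3*t - 4) = 2/(t + 1) - 3/(t - 4): now ∫(-9*t**2/(t**3 - 2)) dt + ∫(-3/(t - 4)) dt + ∫(2/(t + 1)) dt.
Step 3. Evaluate the standard form [assuming t > 4]: now -3*log(t - 4) + ∫(-9*t**2/(t**3 - 2)) dt + ∫(2/(t + 1)) dt.
Step 4. Evaluate the standard form [assuming t > -1]: now -3*log(t - 4) + 2*log(t + 1) + ∫(-9*t**2/(t**3 - 2)) dt.
Step 5. Substitute u = t**3 - 2, turning ∫(-9*t**2/(t**3 - 2)) dt into ∫(-3/u) du: now -3*log(t - 4) + 2*log(t + 1) + ∫(-3/u) du.
Step 6. Evaluate the standard form [assuming u > 0]: now -3*log(u) - 3*log(t - 4) + 2*log(t + 1).
Step 7. Substitute back u = t**3 - 2: now -3*log(t - 4) + 2*log(t + 1) - 3*log(t**3 - 2).
Answer: -3*log(t - 4) + 2*log(t + 1) - 3*log(t**3 - 2).


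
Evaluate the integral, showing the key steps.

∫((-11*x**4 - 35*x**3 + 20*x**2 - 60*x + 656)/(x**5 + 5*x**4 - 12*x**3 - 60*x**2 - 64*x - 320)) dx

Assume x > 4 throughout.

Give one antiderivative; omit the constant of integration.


Step 1. Decompose ∫((-11*x**4 - 35*x**3 + 20*x**2 - 60*x + 656)/(x**5 + 5*x**4 - 12*x**3 - 60*x**2 - 64*x - 320)) dx by partial fractions, (-11*x**4 - 35*x**3 + 20*x**2 - 60*x + 656)/(x**5 + 5*x**4 - 12*x**3 - 60*x**2 - 64*x - 320) = -4/(x**2 + 4) - 4/(x + 5) - 4/(x + 4) - 3/(x - 4): now ∫(-3/(x - 4)) dx + ∫(-4/(x + 4)) dx + ∫(-4/(x + 5)) dx + ∫(-4/(x**2 + 4)) dx.
Step 2. Evaluate the standard form [assuming x > -4]: now -4*log(x + 4) + ∫(-3/(x - 4)) dx + ∫(-4/(x + 5)) dx + ∫(-4/(x**2 + 4)) dx.
Step 3. Evaluate the standard form [assuming x > 4]: now -3*log(x - 4) - 4*log(x + 4) + ∫(-4/(x + 5)) dx + ∫(-4/(x**2 + 4)) dx.
Step 4. Evaluate the standard form [assuming x > -5]: now -3*log(x - 4) - 4*log(x + 4) - 4*log(x + 5) + ∫(-4/(x**2 + 4)) dx.
Step 5. Evaluate the standard form: now -3*log(x - 4) - 4*log(x + 4) - 4*log(x + 5) - 2*atan(x/2).
Answer: -3*log(x - 4) - 4*log(x + 4) - 4*log(x + 5) - 2*atan(x/2).


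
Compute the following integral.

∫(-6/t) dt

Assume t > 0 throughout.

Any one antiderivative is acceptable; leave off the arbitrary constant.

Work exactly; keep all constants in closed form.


Answer: -6*log(t).


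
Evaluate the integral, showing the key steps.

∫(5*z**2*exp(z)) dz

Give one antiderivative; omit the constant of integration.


Step 1. Integrate ∫(5*z**2*exp(z)) dz by parts with u = z**2, dv = (5*exp(z)) dz, so v = 5*exp(z): now 5*z**2*exp(z) + ∫(-10*z*exp(z)) dz.
Step 2. Integrate ∫(-10*z*exp(z)) dz by parts with u = z, dv = (-10*exp(z)) dz, so v = -10*exp(z): now 5*z**2*exp(z) - 10*z*exp(z) + ∫(10*exp(z)) dz.
Step 3. Evaluate the standard form: now 5*z**2*exp(z) - 10*z*exp(z) + 10*exp(z).
Answer: 5*z**2*exp(z) - 10*z*exp(z) + 10*exp(z).


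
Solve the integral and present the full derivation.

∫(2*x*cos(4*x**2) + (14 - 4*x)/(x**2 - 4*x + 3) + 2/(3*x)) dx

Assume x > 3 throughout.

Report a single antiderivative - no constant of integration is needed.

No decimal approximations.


Step 1. Rewrite: now ∫(2/(3*x)) dx + ∫(2*x*cos(4*x**2)) dx + ∫((14 - 4*x)/(x**2 - 4*x + 3)) dx.
Step 2. Decompose ∫((14 - 4*x)/(x**2 - 4*x + 3)) dx by partial fractions, (14 - 4*x)/(x**2 - 4*x + 3) = -5/(x - 1) + 1/(x - 3): now ∫(2/(3*x)) dx + ∫(2*x*cos(4*x**2)) dx + ∫(1/(x - 3)) dx + ∫(-5/(x - 1)) dx.
Step 3. Evaluate the standard form [assuming x > 3]: now log(x - 3) + ∫(2/(3*x)) dx + ∫(2*x*cos(4*x**2)) dx + ∫(-5/(x - 1)) dx.
Step 4. Evaluate the standard form [assuming x > 1]: now log(x - 3) - 5*log(x - 1) + ∫(2/(3*x)) dx + ∫(2*x*cos(4*x**2)) dx.
Step 5. Evaluate the standard form [assuming x > 0]: now 2*log(x)/3 + log(x - 3) - 5*log(x - 1) + ∫(2*x*cos(4*x**2)) dx.
Step 6. Substitute u = x**2, turning ∫(2*x*cos(4*x**2)) dx into ∫(cos(4*u)) du: now 2*log(x)/3 + log(x - 3) - 5*log(x - 1) + ∫(cos(4*u)) du.
Step 7. Evaluate the standard form: now 2*log(x)/3 + log(x - 3) - 5*log(x - 1) + sin(4*u)/4.
Step 8. Substitute back u = x**2: now 2*log(x)/3 + log(x - 3) - 5*log(x - 1) + sin(4*x**2)/4.
Answer: 2*log(x)/3 + log(x - 3) - 5*log(x - 1) + sin(4*x**2)/4.


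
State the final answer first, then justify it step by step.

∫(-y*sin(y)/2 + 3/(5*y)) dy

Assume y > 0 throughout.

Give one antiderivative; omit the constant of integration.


The answer is y*cos(y)/2 + 3*log(y)/5 - sin(y)/2.
Step 1. Rewrite: now ∫(3/(5*y)) dy + ∫(-y*sin(y)/2) dy.
Step 2. Integrate ∫(-y*sin(y)/2) dy by parts with u = y, dv = (-sin(y)/2) dy, so v = cos(y)/2: now y*cos(y)/2 + ∫(3/(5*y)) dy + ∫(-cos(y)/2) dy.
Step 3. Evaluate the standard form: now y*cos(y)/2 - sin(y)/2 + ∫(3/(5*y)) dy.
Step 4. Evaluate the standard form [assuming y > 0]: now y*cos(y)/2 + 3*log(y)/5 - sin(y)/2.
Answer: y*cos(y)/2 + 3*log(y)/5 - sin(y)/2.


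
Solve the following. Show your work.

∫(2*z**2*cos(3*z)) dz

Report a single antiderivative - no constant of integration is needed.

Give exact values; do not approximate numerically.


Step 1. Integrate ∫(2*z**2*cos(3*z)) dz by parts with u = z**2, dv = (2*cos(3*z)) dz, so v = 2*sin(3*z)/3: now 2*z**2*sin(3*z)/3 + ∫(-4*z*sin(3*z)/3) dz.
Step 2. Integrate ∫(-4*z*sin(3*z)/3) dz by parts with u = z, dv = (-4*sin(3*z)/3) dz, so v = 4*cos(3*z)/9: now 2*z**2*sin(3*z)/3 + 4*z*cos(3*z)/9 + ∫(-4*cos(3*z)/9) dz.
Step 3. Evaluate the standard form: now 2*z**2*sin(3*z)/3 + 4*z*cos(3*z)/9 - 4*sin(3*z)/27.
Answer: 2*z**2*sin(3*z)/3 + 4*z*cos(3*z)/9 - 4*sin(3*z)/27.


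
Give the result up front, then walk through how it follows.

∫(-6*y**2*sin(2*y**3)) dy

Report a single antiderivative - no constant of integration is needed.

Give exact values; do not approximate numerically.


The answer is cos(2*y**3).
Step 1. Substitute u = y**3, turning ∫(-6*y**2*sin(2*y**3)) dy into ∫(-2*sin(2*u)) du: now ∫(-2*sin(2*u)) du.
Step 2. Evaluate the standard form: now cos(2*u).
Step 3. Substitute back u = y**3: now cos(2*y**3).
Answer: cos(2*y**3).


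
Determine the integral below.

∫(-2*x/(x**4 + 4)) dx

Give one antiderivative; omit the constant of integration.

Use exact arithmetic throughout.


Answer: -atan(x**2/2)/2.


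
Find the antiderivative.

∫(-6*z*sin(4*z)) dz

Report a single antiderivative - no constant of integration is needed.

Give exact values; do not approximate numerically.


Answer: 3*z*cos(4*z)/2 - 3*sin(4*z)/8.


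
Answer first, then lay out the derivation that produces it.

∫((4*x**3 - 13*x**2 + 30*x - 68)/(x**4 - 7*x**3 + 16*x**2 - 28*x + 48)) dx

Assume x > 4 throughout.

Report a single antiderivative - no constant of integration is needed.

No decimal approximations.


The answer is 5*log(x - 4) - log(x - 3) - atan(x/2).
Step 1. Decompose ∫((4*x**3 - 13*x**2 + 30*x - 68)/(x**4 - 7*x**3 + 16*x**2 - 28*x + 48)) dx by partial fractions, (4*x**3 - 13*x**2 + 30*x - 68)/(x**4 - 7*x**3 + 16*x**2 - 28*x + 48) = -2/(x**2 + 4) - 1/(x - 3) + 5/(x - 4): now ∫(5/(x - 4)) dx + ∫(-1/(x - 3)) dx + ∫(-2/(x**2 + 4)) dx.
Step 2. Evaluate the standard form [assuming x > 3]: now -log(x - 3) + ∫(5/(x - 4)) dx + ∫(-2/(x**2 + 4)) dx.
Step 3. Evaluate the standard form [assuming x > 4]: now 5*log(x - 4) - log(x - 3) + ∫(-2/(x**2 + 4)) dx.
Step 4. Evaluate the standard form: now 5*log(x - 4) - log(x - 3) - atan(x/2).
Answer: 5*log(x - 4) - log(x - 3) - atan(x/2).


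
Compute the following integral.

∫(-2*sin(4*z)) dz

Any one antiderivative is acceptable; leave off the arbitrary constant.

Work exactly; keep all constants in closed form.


Answer: cos(4*z)/2.


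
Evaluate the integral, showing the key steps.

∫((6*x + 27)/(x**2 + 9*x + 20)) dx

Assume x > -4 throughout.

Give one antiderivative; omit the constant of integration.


Step 1. Decompose ∫((6*x + 27)/(x**2 + 9*x + 20)) dx by partial fractions, (6*x + 27)/(x**2 + 9*x + 20) = 3/(x + 5) + 3/(x + 4): now ∫(3/(x + 4)) dx + ∫(3/(x + 5)) dx.
Step 2. Evaluate the standard form [assuming x > -5]: now 3*log(x + 5) + ∫(3/(x + 4)) dx.
Step 3. Evaluate the standard form [assuming x > -4]: now 3*log(x + 4) + 3*log(x + 5).
Answer: 3*log(x + 4) + 3*log(x + 5).


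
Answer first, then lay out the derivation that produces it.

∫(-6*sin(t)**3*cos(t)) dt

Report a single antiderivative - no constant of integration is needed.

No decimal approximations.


The answer is -3*sin(t)**4/2.
Step 1. Substitute u = sin(t), turning ∫(-6*sin(t)**3*cos(t)) dt into ∫(-6*u**3) du: now ∫(-6*u**3) du.
Step 2. Evaluate the standard form: now -3*u**4/2.
Step 3. Substitute back u = sin(t): now -3*sin(t)**4/2.
Answer: -3*sin(t)**4/2.


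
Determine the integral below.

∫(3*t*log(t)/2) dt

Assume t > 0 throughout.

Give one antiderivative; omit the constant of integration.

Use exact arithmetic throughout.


Answer: 3*t**2*log(t)/4 - 3*t**2/8.


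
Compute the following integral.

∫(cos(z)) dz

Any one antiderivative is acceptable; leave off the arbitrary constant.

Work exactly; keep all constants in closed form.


Answer: sin(z).


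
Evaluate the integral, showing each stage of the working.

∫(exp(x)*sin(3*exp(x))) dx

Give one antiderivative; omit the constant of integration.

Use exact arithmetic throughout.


Step 1. Substitute u = exp(x), turning ∫(exp(x)*sin(3*exp(x))) dx into ∫(sin(3*u)) du: now ∫(sin(3*u)) du.
Step 2. Evaluate the standard form: now -cos(3*u)/3.
Step 3. Substitute back u = exp(x): now -cos(3*exp(x))/3.
Answer: -cos(3*exp(x))/3.


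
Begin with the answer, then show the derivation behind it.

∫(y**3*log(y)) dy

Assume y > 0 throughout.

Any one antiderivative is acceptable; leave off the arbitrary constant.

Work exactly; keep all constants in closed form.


The answer is y**4*log(y)/4 - y**4/16.
Step 1. Integrate ∫(y**3*log(y)) dy by parts with u = log(y), dv = (y**3) dy, so v = y**4/4 [assuming y > 0]: now y**4*log(y)/4 + ∫(-y**3/4) dy.
Step 2. Evaluate the standard form: now y**4*log(y)/4 - y**4/16.
Answer: y**4*log(y)/4 - y**4/16.


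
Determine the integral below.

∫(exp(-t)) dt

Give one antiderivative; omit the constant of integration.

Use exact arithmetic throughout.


Answer: -exp(-t).


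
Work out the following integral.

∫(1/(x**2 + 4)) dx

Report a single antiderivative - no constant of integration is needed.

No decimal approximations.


Answer: atan(x/2)/2.


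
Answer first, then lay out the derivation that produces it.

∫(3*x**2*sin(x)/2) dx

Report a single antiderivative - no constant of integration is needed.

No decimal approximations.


The answer is -3*x**2*cos(x)/2 + 3*x*sin(x) + 3*cos(x).
Step 1. Integrate ∫(3*x**2*sin(x)/2) dx by parts with u = x**2, dv = (3*sin(x)/2) dx, so v = -3*cos(x)/2: now -3*x**2*cos(x)/2 + ∫(3*x*cos(x)) dx.
Step 2. Integrate ∫(3*x*cos(x)) dx by parts with u = x, dv = (3*cos(x)) dx, so v = 3*sin(x): now -3*x**2*cos(x)/2 + 3*x*sin(x) + ∫(-3*sin(x)) dx.
Step 3. Evaluate the standard form: now -3*x**2*cos(x)/2 + 3*x*sin(x) + 3*cos(x).
Answer: -3*x**2*cos(x)/2 + 3*x*sin(x) + 3*cos(x).


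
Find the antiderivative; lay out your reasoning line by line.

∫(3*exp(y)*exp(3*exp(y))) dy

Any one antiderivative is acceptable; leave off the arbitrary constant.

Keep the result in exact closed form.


Step 1. Substitute u = exp(y), turning ∫(3*exp(y)*exp(3*exp(y))) dy into ∫(3*exp(3*u)) du: now ∫(3*exp(3*u)) du.
Step 2. Evaluate the standard form: now exp(3*u).
Step 3. Substitute back u = exp(y): now exp(3*exp(y)).
Answer: exp(3*exp(y)).


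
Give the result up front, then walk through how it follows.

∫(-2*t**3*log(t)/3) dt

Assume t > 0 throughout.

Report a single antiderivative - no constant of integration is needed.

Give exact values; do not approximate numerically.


The answer is -t**4*log(t)/6 + t**4/24.
Step 1. Integrate ∫(-2*t**3*log(t)/3) dt by parts with u = log(t), dv = (-2*t**3/3) dt, so v = -t**4/6 [assuming t > 0]: now -t**4*log(t)/6 + ∫(t**3/6) dt.
Step 2. Evaluate the standard form: now -t**4*log(t)/6 + t**4/24.
Answer: -t**4*log(t)/6 + t**4/24.


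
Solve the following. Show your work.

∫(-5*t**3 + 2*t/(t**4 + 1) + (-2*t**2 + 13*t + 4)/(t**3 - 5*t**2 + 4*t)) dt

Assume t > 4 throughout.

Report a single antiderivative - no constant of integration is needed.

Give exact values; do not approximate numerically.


Step 1. Rewrite: now ∫(-5*t**3) dt + ∫(2*t/(t**4 + 1)) dt + ∫((-2*t**2 + 13*t + 4)/(t**3 - 5*t**2 + 4*t)) dt.
Step 2. Decompose ∫((-2*t**2 + 13*t + 4)/(t**3 - 5*t**2 + 4*t)) dt by partial fractions, (-2*t**2 + 13*t + 4)/(t**3 - 5*t**2 + 4*t) = -5/(t - 1) + 2/(t - 4) + 1/t: now ∫(1/t) dt + ∫(-5*t**3) dt + ∫(2*t/(t**4 + 1)) dt + ∫(2/(t - 4)) dt + ∫(-5/(t - 1)) dt.
Step 3. Evaluate the standard form [assuming t > 1]: now -5*log(t - 1) + ∫(1/t) dt + ∫(-5*t**3) dt + ∫(2*t/(t**4 + 1)) dt + ∫(2/(t - 4)) dt.
Step 4. Evaluate the standard form [assuming t > 0]: now log(t) - 5*log(t - 1) + ∫(-5*t**3) dt + ∫(2*t/(t**4 + 1)) dt + ∫(2/(t - 4)) dt.
Step 5. Evaluate the standard form [assuming t > 4]: now log(t) + 2*log(t - 4) - 5*log(t - 1) + ∫(-5*t**3) dt + ∫(2*t/(t**4 + 1)) dt.
Step 6. Substitute u = t**2, turning ∫(2*t/(t**4 + 1)) dt into ∫(1/(u**2 + 1)) du: now log(t) + 2*log(t - 4) - 5*log(t - 1) + ∫(-5*t**3) dt + ∫(1/(u**2 + 1)) du.
Step 7. Evaluate the standard form: now log(t) + 2*log(t - 4) - 5*log(t - 1) + atan(u) + ∫(-5*t**3) dt.
Step 8. Substitute back u = t**2: now log(t) + 2*log(t - 4) - 5*log(t - 1) + atan(t**2) + ∫(-5*t**3) dt.
Step 9. Evaluate the standard form: now -5*t**4/4 + log(t) + 2*log(t - 4) - 5*log(t - 1) + atan(t**2).
Answer: -5*t**4/4 + log(t) + 2*log(t - 4) - 5*log(t - 1) + atan(t**2).


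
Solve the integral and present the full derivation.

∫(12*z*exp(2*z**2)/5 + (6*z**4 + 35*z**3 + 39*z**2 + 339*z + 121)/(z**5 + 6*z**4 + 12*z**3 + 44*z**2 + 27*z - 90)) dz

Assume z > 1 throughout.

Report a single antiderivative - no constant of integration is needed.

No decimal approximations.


Step 1. Rewrite: now ∫(12*z*exp(2*z**2)/5) dz + ∫((6*z**4 + 35*z**3 + 39*z**2 + 339*z + 121)/(z**5 + 6*z**4 + 12*z**3 + 44*z**2 + 27*z - 90)) dz.
Step 2. Substitute u = z**2, turning ∫(12*z*exp(2*z**2)/5) dz into ∫(6*exp(2*u)/5) du: now ∫((6*z**4 + 35*z**3 + 39*z**2 + 339*z + 121)/(z**5 + 6*z**4 + 12*z**3 + 44*z**2 + 27*z - 90)) dz + ∫(6*exp(2*u)/5) du.
Step 3. Evaluate the standard form: now 3*exp(2*u)/5 + ∫((6*z**4 + 35*z**3 + 39*z**2 + 339*z + 121)/(z**5 + 6*z**4 + 12*z**3 + 44*z**2 + 27*z - 90)) dz.
Step 4. Substitute back u = z**2: now 3*exp(2*z**2)/5 + ∫((6*z**4 + 35*z**3 + 39*z**2 + 339*z + 121)/(z**5 + 6*z**4 + 12*z**3 + 44*z**2 + 27*z - 90)) dz.
Step 5. Decompose ∫((6*z**4 + 35*z**3 + 39*z**2 + 339*z + 121)/(z**5 + 6*z**4 + 12*z**3 + 44*z**2 + 27*z - 90)) dz by partial fractions, (6*z**4 + 35*z**3 + 39*z**2 + 339*z + 121)/(z**5 + 6*z**4 + 12*z**3 + 44*z**2 + 27*z - 90) = -4/(z**2 + 9) - 2/(z + 5) + 5/(z + 2) + 3/(z - 1): now 3*exp(2*z**2)/5 + ∫(3/(z - 1)) dz + ∫(5/(z + 2)) dz + ∫(-2/(z + 5)) dz + ∫(-4/(z**2 + 9)) dz.
Step 6. Evaluate the standard form [assuming z > -5]: now 3*exp(2*z**2)/5 - 2*log(z + 5) + ∫(3/(z - 1)) dz + ∫(5/(z + 2)) dz + ∫(-4/(z**2 + 9)) dz.
Step 7. Evaluate the standard form [assuming z > -2]: now 3*exp(2*z**2)/5 + 5*log(z + 2) - 2*log(z + 5) + ∫(3/(z - 1)) dz + ∫(-4/(z**2 + 9)) dz.
Step 8. Evaluate the standard form [assuming z > 1]: now 3*exp(2*z**2)/5 + 3*log(z - 1) + 5*log(z + 2) - 2*log(z + 5) + ∫(-4/(z**2 + 9)) dz.
Step 9. Evaluate the standard form: now 3*exp(2*z**2)/5 + 3*log(z - 1) + 5*log(z + 2) - 2*log(z + 5) - 4*atan(z/3)/3.
Answer: 3*exp(2*z**2)/5 + 3*log(z - 1) + 5*log(z + 2) - 2*log(z + 5) - 4*atan(z/3)/3.


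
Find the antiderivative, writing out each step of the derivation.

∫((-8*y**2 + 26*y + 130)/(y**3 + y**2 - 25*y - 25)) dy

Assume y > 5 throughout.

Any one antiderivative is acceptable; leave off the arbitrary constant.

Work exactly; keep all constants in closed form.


Step 1. Decompose ∫((-8*y**2 + 26*y + 130)/(y**3 + y**2 - 25*y - 25)) dy by partial fractions, (-8*y**2 + 26*y + 130)/(y**3 + y**2 - 25*y - 25) = -5/(y + 5) - 4/(y + 1) + 1/(y - 5): now ∫(1/(y - 5)) dy + ∫(-4/(y + 1)) dy + ∫(-5/(y + 5)) dy.
Step 2. Evaluate the standard form [assuming y > 5]: now log(y - 5) + ∫(-4/(y + 1)) dy + ∫(-5/(y + 5)) dy.
Step 3. Evaluate the standard form [assuming y > -1]: now log(y - 5) - 4*log(y + 1) + ∫(-5/(y + 5)) dy.
Step 4. Evaluate the standard form [assuming y > -5]: now log(y - 5) - 4*log(y + 1) - 5*log(y + 5).
Answer: log(y - 5) - 4*log(y + 1) - 5*log(y + 5).


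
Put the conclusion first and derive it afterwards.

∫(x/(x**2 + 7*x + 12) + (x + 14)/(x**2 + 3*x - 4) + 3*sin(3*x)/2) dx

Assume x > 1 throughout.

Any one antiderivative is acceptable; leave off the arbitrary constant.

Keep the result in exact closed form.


The answer is 3*log(x - 1) - 3*log(x + 3) + 2*log(x + 4) - cos(3*x)/2.
Step 1. Rewrite: now ∫(x/(x**2 + 7*x + 12)) dx + ∫((x + 14)/(x**2 + 3*x - 4)) dx + ∫(3*sin(3*x)/2) dx.
Step 2. Decompose ∫((x + 14)/(x**2 + 3*x - 4)) dx by partial fractions, (x + 14)/(x**2 + 3*x - 4) = -2/(x + 4) + 3/(x - 1): now ∫(x/(x**2 + 7*x + 12)) dx + ∫(3/(x - 1)) dx + ∫(-2/(x + 4)) dx + ∫(3*sin(3*x)/2) dx.
Step 3. Evaluate the standard form [assuming x > 1]: now 3*log(x - 1) + ∫(x/(x**2 + 7*x + 12)) dx + ∫(-2/(x + 4)) dx + ∫(3*sin(3*x)/2) dx.
Step 4. Evaluate the standard form [assuming x > -4]: now 3*log(x - 1) - 2*log(x + 4) + ∫(x/(x**2 + 7*x + 12)) dx + ∫(3*sin(3*x)/2) dx.
Step 5. Evaluate the standard form: now 3*log(x - 1) - 2*log(x + 4) - cos(3*x)/2 + ∫(x/(x**2 + 7*x + 12)) dx.
Step 6. Decompose ∫(x/(x**2 + 7*x + 12)) dx by partial fractions, x/(x**2 + 7*x + 12) = 4/(x + 4) - 3/(x + 3): now 3*log(x - 1) - 2*log(x + 4) - cos(3*x)/2 + ∫(-3/(x + 3)) dx + ∫(4/(x + 4)) dx.
Step 7. Evaluate the standard form [assuming x > -3]: now 3*log(x - 1) - 3*log(x + 3) - 2*log(x + 4) - cos(3*x)/2 + ∫(4/(x + 4)) dx.
Step 8. Evaluate the standard form [assuming x > -4]: now 3*log(x - 1) - 3*log(x + 3) + 2*log(x + 4) - cos(3*x)/2.
Answer: 3*log(x - 1) - 3*log(x + 3) + 2*log(x + 4) - cos(3*x)/2.


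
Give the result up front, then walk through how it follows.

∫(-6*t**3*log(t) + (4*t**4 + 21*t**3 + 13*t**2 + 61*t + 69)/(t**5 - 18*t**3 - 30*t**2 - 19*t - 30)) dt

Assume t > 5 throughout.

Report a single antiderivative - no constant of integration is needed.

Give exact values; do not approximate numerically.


The answer is -3*t**4*log(t)/2 + 3*t**4/8 + 4*log(t - 5) + 3*log(t + 2) - 3*log(t + 3) - 2*atan(t).
Step 1. Rewrite: now ∫(-6*t**3*log(t)) dt + ∫((4*t**4 + 21*t**3 + 13*t**2 + 61*t + 69)/(t**5 - 18*t**3 - 30*t**2 - 19*t - 30)) dt.
Step 2. Decompose ∫((4*t**4 + 21*t**3 + 13*t**2 + 61*t + 69)/(t**5 - 18*t**3 - 30*t**2 - 19*t - 30)) dt by partial fractions, (4*t**4 + 21*t**3 + 13*t**2 + 61*t + 69)/(t**5 - 18*t**3 - 30*t**2 - 19*t - 30) = -2/(t**2 + 1) - 3/(t + 3) + 3/(t + 2) + 4/(t - 5): now ∫(-6*t**3*log(t)) dt + ∫(4/(t - 5)) dt + ∫(3/(t + 2)) dt + ∫(-3/(t + 3)) dt + ∫(-2/(t**2 + 1)) dt.
Step 3. Evaluate the standard form [assuming t > 5]: now 4*log(t - 5) + ∫(-6*t**3*log(t)) dt + ∫(3/(t + 2)) dt + ∫(-3/(t + 3)) dt + ∫(-2/(t**2 + 1)) dt.
Step 4. Evaluate the standard form [assuming t > -2]: now 4*log(t - 5) + 3*log(t + 2) + ∫(-6*t**3*log(t)) dt + ∫(-3/(t + 3)) dt + ∫(-2/(t**2 + 1)) dt.
Step 5. Evaluate the standard form [assuming t > -3]: now 4*log(t - 5) + 3*log(t + 2) - 3*log(t + 3) + ∫(-6*t**3*log(t)) dt + ∫(-2/(t**2 + 1)) dt.
Step 6. Evaluate the standard form: now 4*log(t - 5) + 3*log(t + 2) - 3*log(t + 3) - 2*atan(t) + ∫(-6*t**3*log(t)) dt.
Step 7. Integrate ∫(-6*t**3*log(t)) dt by parts with u = log(t), dv = (-6*t**3) dt, so v = -3*t**4/2 [assuming t > 0]: now -3*t**4*log(t)/2 + 4*log(t - 5) + 3*log(t + 2) - 3*log(t + 3) - 2*atan(t) + ∫(3*t**3/2) dt.
Step 8. Evaluate the standard form: now -3*t**4*log(t)/2 + 3*t**4/8 + 4*log(t - 5) + 3*log(t + 2) - 3*log(t + 3) - 2*atan(t).
Answer: -3*t**4*log(t)/2 + 3*t**4/8 + 4*log(t - 5) + 3*log(t + 2) - 3*log(t + 3) - 2*atan(t).


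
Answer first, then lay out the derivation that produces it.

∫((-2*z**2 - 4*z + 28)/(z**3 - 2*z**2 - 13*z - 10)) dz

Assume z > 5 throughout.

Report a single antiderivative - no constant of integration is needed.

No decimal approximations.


The answer is -log(z - 5) - 5*log(z + 1) + 4*log(z + 2).
Step 1. Decompose ∫((-2*z**2 - 4*z + 28)/(z**3 - 2*z**2 - 13*z - 10)) dz by partial fractions, (-2*z**2 - 4*z + 28)/(z**3 - 2*z**2 - 13*z - 10) = 4/(z + 2) - 5/(z + 1) - 1/(z - 5): now ∫(-1/(z - 5)) dz + ∫(-5/(z + 1)) dz + ∫(4/(z + 2)) dz.
Step 2. Evaluate the standard form [assuming z > 5]: now -log(z - 5) + ∫(-5/(z + 1)) dz + ∫(4/(z + 2)) dz.
Step 3. Evaluate the standard form [assuming z > -1]: now -log(z - 5) - 5*log(z + 1) + ∫(4/(z + 2)) dz.
Step 4. Evaluate the standard form [assuming z > -2]: now -log(z - 5) - 5*log(z + 1) + 4*log(z + 2).
Answer: -log(z - 5) - 5*log(z + 1) + 4*log(z + 2).


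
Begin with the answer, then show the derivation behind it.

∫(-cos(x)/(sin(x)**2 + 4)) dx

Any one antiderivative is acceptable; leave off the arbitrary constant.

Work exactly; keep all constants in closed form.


The answer is -atan(sin(x)/2)/2.
Step 1. Substitute u = sin(x), turning ∫(-cos(x)/(sin(x)**2 + 4)) dx into ∫(-1/(u**2 + 4)) du: now ∫(-1/(u**2 + 4)) du.
Step 2. Evaluate the standard form: now -atan(u/2)/2.
Step 3. Substitute back u = sin(x): now -atan(sin(x)/2)/2.
Answer: -atan(sin(x)/2)/2.


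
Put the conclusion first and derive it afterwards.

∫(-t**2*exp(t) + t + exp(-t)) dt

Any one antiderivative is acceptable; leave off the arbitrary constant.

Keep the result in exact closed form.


The answer is -t**2*exp(t) + t**2/2 + 2*t*exp(t) - 2*exp(t) - exp(-t).
Step 1. Rewrite: now ∫(t) dt + ∫(-t**2*exp(t)) dt + ∫(exp(-t)) dt.
Step 2. Evaluate the standard form: now ∫(t) dt + ∫(-t**2*exp(t)) dt - exp(-t).
Step 3. Evaluate the standard form: now t**2/2 + ∫(-t**2*exp(t)) dt - exp(-t).
Step 4. Integrate ∫(-t**2*exp(t)) dt by parts with u = t**2, dv = (-exp(t)) dt, so v = -exp(t): now -t**2*exp(t) + t**2/2 + ∫(2*t*exp(t)) dt - exp(-t).
Step 5. Integrate ∫(2*t*exp(t)) dt by parts with u = t, dv = (2*exp(t)) dt, so v = 2*exp(t): now -t**2*exp(t) + t**2/2 + 2*t*exp(t) + ∫(-2*exp(t)) dt - exp(-t).
Step 6. Evaluate the standard form: now -t**2*exp(t) + t**2/2 + 2*t*exp(t) - 2*exp(t) - exp(-t).
Answer: -t**2*exp(t) + t**2/2 + 2*t*exp(t) - 2*exp(t) - exp(-t).


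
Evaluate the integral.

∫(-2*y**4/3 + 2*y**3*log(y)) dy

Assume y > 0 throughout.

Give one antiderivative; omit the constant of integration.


Answer: -2*y**5/15 + y**4*log(y)/2 - y**4/8.


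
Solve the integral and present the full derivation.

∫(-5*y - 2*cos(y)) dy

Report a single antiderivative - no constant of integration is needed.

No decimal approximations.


Step 1. Rewrite: now ∫(-5*y) dy + ∫(-2*cos(y)) dy.
Step 2. Evaluate the standard form: now -5*y**2/2 + ∫(-2*cos(y)) dy.
Step 3. Evaluate the standard form: now -5*y**2/2 - 2*sin(y).
Answer: -5*y**2/2 - 2*sin(y).


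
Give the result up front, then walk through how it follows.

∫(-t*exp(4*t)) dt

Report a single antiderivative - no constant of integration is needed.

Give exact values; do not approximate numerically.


The answer is -t*exp(4*t)/4 + exp(4*t)/16.
Step 1. Integrate ∫(-t*exp(4*t)) dt by parts with u = t, dv = (-exp(4*t)) dt, so v = -exp(4*t)/4: now -t*exp(4*t)/4 + ∫(exp(4*t)/4) dt.
Step 2. Evaluate the standard form: now -t*exp(4*t)/4 + exp(4*t)/16.
Answer: -t*exp(4*t)/4 + exp(4*t)/16.


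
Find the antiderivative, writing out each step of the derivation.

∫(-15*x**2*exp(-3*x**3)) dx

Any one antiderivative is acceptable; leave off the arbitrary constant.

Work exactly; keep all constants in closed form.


Step 1. Substitute u = x**3, turning ∫(-15*x**2*exp(-3*x**3)) dx into ∫(-5*exp(-3*u)) du: now ∫(-5*exp(-3*u)) du.
Step 2. Evaluate the standard form: now 5*exp(-3*u)/3.
Step 3. Substitute back u = x**3: now 5*exp(-3*x**3)/3.
Answer: 5*exp(-3*x**3)/3.


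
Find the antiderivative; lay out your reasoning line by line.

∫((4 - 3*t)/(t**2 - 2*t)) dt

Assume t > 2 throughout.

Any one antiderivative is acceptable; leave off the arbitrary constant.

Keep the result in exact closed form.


Step 1. Decompose ∫((4 - 3*t)/(t**2 - 2*t)) dt by partial fractions, (4 - 3*t)/(t**2 - 2*t) = -1/(t - 2) - 2/t: now ∫(-2/t) dt + ∫(-1/(t - 2)) dt.
Step 2. Evaluate the standard form [assuming t > 2]: now -log(t - 2) + ∫(-2/t) dt.
Step 3. Evaluate the standard form [assuming t > 0]: now -2*log(t) - log(t - 2).
Answer: -2*log(t) - log(t - 2).


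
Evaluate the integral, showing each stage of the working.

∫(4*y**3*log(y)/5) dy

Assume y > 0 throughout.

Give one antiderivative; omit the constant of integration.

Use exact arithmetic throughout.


Step 1. Integrate ∫(4*y**3*log(y)/5) dy by parts with u = log(y), dv = (4*y**3/5) dy, so v = y**4/5 [assuming y > 0]: now y**4*log(y)/5 + ∫(-y**3/5) dy.
Step 2. Evaluate the standard form: now y**4*log(y)/5 - y**4/20.
Answer: y**4*log(y)/5 - y**4/20.


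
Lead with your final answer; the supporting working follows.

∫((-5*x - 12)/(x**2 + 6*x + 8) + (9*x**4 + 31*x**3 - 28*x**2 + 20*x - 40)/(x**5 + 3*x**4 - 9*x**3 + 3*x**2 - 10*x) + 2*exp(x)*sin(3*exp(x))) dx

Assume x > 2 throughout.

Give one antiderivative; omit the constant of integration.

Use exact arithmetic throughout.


The answer is 4*log(x) + 4*log(x - 2) - log(x + 2) - 4*log(x + 4) + log(x + 5) - 2*cos(3*exp(x))/3 + atan(x).
Step 1. Rewrite: now ∫((-5*x - 12)/(x**2 + 6*x + 8)) dx + ∫((9*x**4 + 31*x**3 - 28*x**2 + 20*x - 40)/(x**5 + 3*x**4 - 9*x**3 + 3*x**2 - 10*x)) dx + ∫(2*exp(x)*sin(3*exp(x))) dx.
Step 2. Substitute u = exp(x), turning ∫(2*exp(x)*sin(3*exp(x))) dx into ∫(2*sin(3*u)) du: now ∫((-5*x - 12)/(x**2 + 6*x + 8)) dx + ∫((9*x**4 + 31*x**3 - 28*x**2 + 20*x - 40)/(x**5 + 3*x**4 - 9*x**3 + 3*x**2 - 10*x)) dx + ∫(2*sin(3*u)) du.
Step 3. Evaluate the standard form: now -2*cos(3*u)/3 + ∫((-5*x - 12)/(x**2 + 6*x + 8)) dx + ∫((9*x**4 + 31*x**3 - 28*x**2 + 20*x - 40)/(x**5 + 3*x**4 - 9*x**3 + 3*x**2 - 10*x)) dx.
Step 4. Substitute back u = exp(x): now -2*cos(3*exp(x))/3 + ∫((-5*x - 12)/(x**2 + 6*x + 8)) dx + ∫((9*x**4 + 31*x**3 - 28*x**2 + 20*x - 40)/(x**5 + 3*x**4 - 9*x**3 + 3*x**2 - 10*x)) dx.
Step 5. Decompose ∫((-5*x - 12)/(x**2 + 6*x + 8)) dx by partial fractions, (-5*x - 12)/(x**2 + 6*x + 8) = -4/(x + 4) - 1/(x + 2): now -2*cos(3*exp(x))/3 + ∫((9*x**4 + 31*x**3 - 28*x**2 + 20*x - 40)/(x**5 + 3*x**4 - 9*x**3 + 3*x**2 - 10*x)) dx + ∫(-1/(x + 2)) dx + ∫(-4/(x + 4)) dx.
Step 6. Evaluate the standard form [assuming x > -2]: now -log(x + 2) - 2*cos(3*exp(x))/3 + ∫((9*x**4 + 31*x**3 - 28*x**2 + 20*x - 40)/(x**5 + 3*x**4 - 9*x**3 + 3*x**2 - 10*x)) dx + ∫(-4/(x + 4)) dx.
Step 7. Evaluate the standard form [assuming x > -4]: now -log(x + 2) - 4*log(x + 4) - 2*cos(3*exp(x))/3 + ∫((9*x**4 + 31*x**3 - 28*x**2 + 20*x - 40)/(x**5 + 3*x**4 - 9*x**3 + 3*x**2 - 10*x)) dx.
Step 8. Decompose ∫((9*x**4 + 31*x**3 - 28*x**2 + 20*x - 40)/(x**5 + 3*x**4 - 9*x**3 + 3*x**2 - 10*x)) dx by partial fractions, (9*x**4 + 31*x**3 - 28*x**2 + 20*x - 40)/(x**5 + 3*x**4 - 9*x**3 + 3*x**2 - 10*x) = 1/(x**2 + 1) + 1/(x + 5) + 4/(x - 2) + 4/x: now -log(x + 2) - 4*log(x + 4) - 2*cos(3*exp(x))/3 + ∫(4/x) dx + ∫(4/(x - 2)) dx + ∫(1/(x + 5)) dx + ∫(1/(x**2 + 1)) dx.
Step 9. Evaluate the standard form [assuming x > -5]: now -log(x + 2) - 4*log(x + 4) + log(x + 5) - 2*cos(3*exp(x))/3 + ∫(4/x) dx + ∫(4/(x - 2)) dx + ∫(1/(x**2 + 1)) dx.
Step 10. Evaluate the standard form [assuming x > 2]: now 4*log(x - 2) - log(x + 2) - 4*log(x + 4) + log(x + 5) - 2*cos(3*exp(x))/3 + ∫(4/x) dx + ∫(1/(x**2 + 1)) dx.
Step 11. Evaluate the standard form [assuming x > 0]: now 4*log(x) + 4*log(x - 2) - log(x + 2) - 4*log(x + 4) + log(x + 5) - 2*cos(3*exp(x))/3 + ∫(1/(x**2 + 1)) dx.
Step 12. Evaluate the standard form: now 4*log(x) + 4*log(x - 2) - log(x + 2) - 4*log(x + 4) + log(x + 5) - 2*cos(3*exp(x))/3 + atan(x).
Answer: 4*log(x) + 4*log(x - 2) - log(x + 2) - 4*log(x + 4) + log(x + 5) - 2*cos(3*exp(x))/3 + atan(x).
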